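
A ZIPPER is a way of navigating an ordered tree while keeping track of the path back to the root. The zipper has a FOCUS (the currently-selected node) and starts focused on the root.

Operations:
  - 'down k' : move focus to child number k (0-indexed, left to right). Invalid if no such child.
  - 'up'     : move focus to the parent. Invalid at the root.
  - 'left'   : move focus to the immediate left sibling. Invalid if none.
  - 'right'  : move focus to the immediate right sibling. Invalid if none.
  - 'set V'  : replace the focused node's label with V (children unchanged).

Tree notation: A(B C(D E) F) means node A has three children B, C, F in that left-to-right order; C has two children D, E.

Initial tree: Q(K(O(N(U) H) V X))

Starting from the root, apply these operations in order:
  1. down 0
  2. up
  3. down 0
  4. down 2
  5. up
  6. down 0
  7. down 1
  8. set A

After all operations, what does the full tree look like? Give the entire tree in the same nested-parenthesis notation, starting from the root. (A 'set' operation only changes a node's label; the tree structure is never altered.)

Step 1 (down 0): focus=K path=0 depth=1 children=['O', 'V', 'X'] left=[] right=[] parent=Q
Step 2 (up): focus=Q path=root depth=0 children=['K'] (at root)
Step 3 (down 0): focus=K path=0 depth=1 children=['O', 'V', 'X'] left=[] right=[] parent=Q
Step 4 (down 2): focus=X path=0/2 depth=2 children=[] left=['O', 'V'] right=[] parent=K
Step 5 (up): focus=K path=0 depth=1 children=['O', 'V', 'X'] left=[] right=[] parent=Q
Step 6 (down 0): focus=O path=0/0 depth=2 children=['N', 'H'] left=[] right=['V', 'X'] parent=K
Step 7 (down 1): focus=H path=0/0/1 depth=3 children=[] left=['N'] right=[] parent=O
Step 8 (set A): focus=A path=0/0/1 depth=3 children=[] left=['N'] right=[] parent=O

Answer: Q(K(O(N(U) A) V X))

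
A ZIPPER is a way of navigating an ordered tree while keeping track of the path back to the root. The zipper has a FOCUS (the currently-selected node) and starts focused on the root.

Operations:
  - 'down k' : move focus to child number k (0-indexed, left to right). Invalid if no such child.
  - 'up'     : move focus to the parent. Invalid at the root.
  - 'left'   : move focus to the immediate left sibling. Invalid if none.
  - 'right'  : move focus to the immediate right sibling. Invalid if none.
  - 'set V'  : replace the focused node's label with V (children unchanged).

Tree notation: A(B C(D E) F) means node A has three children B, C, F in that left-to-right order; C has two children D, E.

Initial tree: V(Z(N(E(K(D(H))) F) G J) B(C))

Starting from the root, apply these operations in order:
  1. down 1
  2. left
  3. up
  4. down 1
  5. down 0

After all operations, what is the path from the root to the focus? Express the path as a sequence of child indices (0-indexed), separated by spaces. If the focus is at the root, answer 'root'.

Step 1 (down 1): focus=B path=1 depth=1 children=['C'] left=['Z'] right=[] parent=V
Step 2 (left): focus=Z path=0 depth=1 children=['N', 'G', 'J'] left=[] right=['B'] parent=V
Step 3 (up): focus=V path=root depth=0 children=['Z', 'B'] (at root)
Step 4 (down 1): focus=B path=1 depth=1 children=['C'] left=['Z'] right=[] parent=V
Step 5 (down 0): focus=C path=1/0 depth=2 children=[] left=[] right=[] parent=B

Answer: 1 0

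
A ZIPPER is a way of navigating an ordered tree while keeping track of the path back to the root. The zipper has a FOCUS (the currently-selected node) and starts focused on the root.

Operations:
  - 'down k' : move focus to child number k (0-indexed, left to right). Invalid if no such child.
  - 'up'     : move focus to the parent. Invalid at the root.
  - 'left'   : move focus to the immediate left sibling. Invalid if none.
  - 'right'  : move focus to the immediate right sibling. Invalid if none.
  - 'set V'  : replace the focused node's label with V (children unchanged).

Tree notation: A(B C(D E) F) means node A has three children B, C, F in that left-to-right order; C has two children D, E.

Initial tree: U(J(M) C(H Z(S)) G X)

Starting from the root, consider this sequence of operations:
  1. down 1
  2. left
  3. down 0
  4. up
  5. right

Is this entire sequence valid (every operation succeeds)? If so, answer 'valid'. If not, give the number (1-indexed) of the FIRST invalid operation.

Answer: valid

Derivation:
Step 1 (down 1): focus=C path=1 depth=1 children=['H', 'Z'] left=['J'] right=['G', 'X'] parent=U
Step 2 (left): focus=J path=0 depth=1 children=['M'] left=[] right=['C', 'G', 'X'] parent=U
Step 3 (down 0): focus=M path=0/0 depth=2 children=[] left=[] right=[] parent=J
Step 4 (up): focus=J path=0 depth=1 children=['M'] left=[] right=['C', 'G', 'X'] parent=U
Step 5 (right): focus=C path=1 depth=1 children=['H', 'Z'] left=['J'] right=['G', 'X'] parent=U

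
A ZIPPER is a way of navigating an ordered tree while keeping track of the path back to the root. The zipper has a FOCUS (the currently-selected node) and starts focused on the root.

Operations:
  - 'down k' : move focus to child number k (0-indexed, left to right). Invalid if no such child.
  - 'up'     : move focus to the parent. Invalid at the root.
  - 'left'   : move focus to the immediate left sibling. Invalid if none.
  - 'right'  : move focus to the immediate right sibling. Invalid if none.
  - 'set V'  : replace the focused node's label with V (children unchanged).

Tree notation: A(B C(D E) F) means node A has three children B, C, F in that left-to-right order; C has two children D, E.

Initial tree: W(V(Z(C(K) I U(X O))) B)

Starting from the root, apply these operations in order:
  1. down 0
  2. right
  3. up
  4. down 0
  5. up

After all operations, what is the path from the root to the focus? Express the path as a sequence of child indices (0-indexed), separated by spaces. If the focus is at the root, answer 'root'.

Step 1 (down 0): focus=V path=0 depth=1 children=['Z'] left=[] right=['B'] parent=W
Step 2 (right): focus=B path=1 depth=1 children=[] left=['V'] right=[] parent=W
Step 3 (up): focus=W path=root depth=0 children=['V', 'B'] (at root)
Step 4 (down 0): focus=V path=0 depth=1 children=['Z'] left=[] right=['B'] parent=W
Step 5 (up): focus=W path=root depth=0 children=['V', 'B'] (at root)

Answer: root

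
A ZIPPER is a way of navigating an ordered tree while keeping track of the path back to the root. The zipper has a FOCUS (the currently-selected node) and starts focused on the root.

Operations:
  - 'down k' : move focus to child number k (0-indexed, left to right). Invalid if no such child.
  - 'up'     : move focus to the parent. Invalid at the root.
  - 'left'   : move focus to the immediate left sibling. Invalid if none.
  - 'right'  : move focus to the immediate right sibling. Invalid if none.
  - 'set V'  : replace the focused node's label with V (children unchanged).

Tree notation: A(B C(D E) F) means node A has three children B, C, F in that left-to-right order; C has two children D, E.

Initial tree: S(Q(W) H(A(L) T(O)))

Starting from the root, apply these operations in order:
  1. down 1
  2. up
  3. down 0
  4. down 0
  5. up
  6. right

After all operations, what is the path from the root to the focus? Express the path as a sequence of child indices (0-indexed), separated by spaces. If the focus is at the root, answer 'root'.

Answer: 1

Derivation:
Step 1 (down 1): focus=H path=1 depth=1 children=['A', 'T'] left=['Q'] right=[] parent=S
Step 2 (up): focus=S path=root depth=0 children=['Q', 'H'] (at root)
Step 3 (down 0): focus=Q path=0 depth=1 children=['W'] left=[] right=['H'] parent=S
Step 4 (down 0): focus=W path=0/0 depth=2 children=[] left=[] right=[] parent=Q
Step 5 (up): focus=Q path=0 depth=1 children=['W'] left=[] right=['H'] parent=S
Step 6 (right): focus=H path=1 depth=1 children=['A', 'T'] left=['Q'] right=[] parent=S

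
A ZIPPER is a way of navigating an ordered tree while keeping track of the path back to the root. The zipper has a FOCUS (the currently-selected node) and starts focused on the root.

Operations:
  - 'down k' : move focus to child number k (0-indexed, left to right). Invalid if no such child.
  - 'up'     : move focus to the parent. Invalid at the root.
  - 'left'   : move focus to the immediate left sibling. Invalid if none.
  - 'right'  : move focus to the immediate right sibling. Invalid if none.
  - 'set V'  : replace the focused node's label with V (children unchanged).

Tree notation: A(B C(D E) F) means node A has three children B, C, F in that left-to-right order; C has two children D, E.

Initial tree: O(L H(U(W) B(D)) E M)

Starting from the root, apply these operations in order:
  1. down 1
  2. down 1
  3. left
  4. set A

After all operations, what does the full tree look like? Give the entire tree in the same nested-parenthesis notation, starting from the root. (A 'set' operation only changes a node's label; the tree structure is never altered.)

Answer: O(L H(A(W) B(D)) E M)

Derivation:
Step 1 (down 1): focus=H path=1 depth=1 children=['U', 'B'] left=['L'] right=['E', 'M'] parent=O
Step 2 (down 1): focus=B path=1/1 depth=2 children=['D'] left=['U'] right=[] parent=H
Step 3 (left): focus=U path=1/0 depth=2 children=['W'] left=[] right=['B'] parent=H
Step 4 (set A): focus=A path=1/0 depth=2 children=['W'] left=[] right=['B'] parent=H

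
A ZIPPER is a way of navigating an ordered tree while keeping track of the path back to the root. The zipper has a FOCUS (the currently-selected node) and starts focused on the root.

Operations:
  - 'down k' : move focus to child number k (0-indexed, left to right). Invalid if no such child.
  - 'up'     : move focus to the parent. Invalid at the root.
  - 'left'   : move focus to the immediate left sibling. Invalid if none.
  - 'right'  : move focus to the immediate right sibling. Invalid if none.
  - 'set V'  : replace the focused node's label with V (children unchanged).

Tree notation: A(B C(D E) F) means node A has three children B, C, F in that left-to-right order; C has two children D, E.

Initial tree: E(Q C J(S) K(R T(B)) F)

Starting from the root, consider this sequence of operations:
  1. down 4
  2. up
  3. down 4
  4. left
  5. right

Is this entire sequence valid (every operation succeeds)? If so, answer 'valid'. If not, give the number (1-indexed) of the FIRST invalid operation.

Step 1 (down 4): focus=F path=4 depth=1 children=[] left=['Q', 'C', 'J', 'K'] right=[] parent=E
Step 2 (up): focus=E path=root depth=0 children=['Q', 'C', 'J', 'K', 'F'] (at root)
Step 3 (down 4): focus=F path=4 depth=1 children=[] left=['Q', 'C', 'J', 'K'] right=[] parent=E
Step 4 (left): focus=K path=3 depth=1 children=['R', 'T'] left=['Q', 'C', 'J'] right=['F'] parent=E
Step 5 (right): focus=F path=4 depth=1 children=[] left=['Q', 'C', 'J', 'K'] right=[] parent=E

Answer: valid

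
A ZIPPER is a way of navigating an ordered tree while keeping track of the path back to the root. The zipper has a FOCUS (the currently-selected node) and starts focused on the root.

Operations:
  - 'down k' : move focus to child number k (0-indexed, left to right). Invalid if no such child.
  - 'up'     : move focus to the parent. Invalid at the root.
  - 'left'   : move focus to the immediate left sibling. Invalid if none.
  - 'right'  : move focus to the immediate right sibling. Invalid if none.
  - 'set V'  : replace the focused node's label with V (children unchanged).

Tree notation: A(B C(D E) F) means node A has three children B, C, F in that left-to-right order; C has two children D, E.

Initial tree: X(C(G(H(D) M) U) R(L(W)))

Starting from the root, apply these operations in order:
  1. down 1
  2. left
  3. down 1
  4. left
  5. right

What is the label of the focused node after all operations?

Answer: U

Derivation:
Step 1 (down 1): focus=R path=1 depth=1 children=['L'] left=['C'] right=[] parent=X
Step 2 (left): focus=C path=0 depth=1 children=['G', 'U'] left=[] right=['R'] parent=X
Step 3 (down 1): focus=U path=0/1 depth=2 children=[] left=['G'] right=[] parent=C
Step 4 (left): focus=G path=0/0 depth=2 children=['H', 'M'] left=[] right=['U'] parent=C
Step 5 (right): focus=U path=0/1 depth=2 children=[] left=['G'] right=[] parent=C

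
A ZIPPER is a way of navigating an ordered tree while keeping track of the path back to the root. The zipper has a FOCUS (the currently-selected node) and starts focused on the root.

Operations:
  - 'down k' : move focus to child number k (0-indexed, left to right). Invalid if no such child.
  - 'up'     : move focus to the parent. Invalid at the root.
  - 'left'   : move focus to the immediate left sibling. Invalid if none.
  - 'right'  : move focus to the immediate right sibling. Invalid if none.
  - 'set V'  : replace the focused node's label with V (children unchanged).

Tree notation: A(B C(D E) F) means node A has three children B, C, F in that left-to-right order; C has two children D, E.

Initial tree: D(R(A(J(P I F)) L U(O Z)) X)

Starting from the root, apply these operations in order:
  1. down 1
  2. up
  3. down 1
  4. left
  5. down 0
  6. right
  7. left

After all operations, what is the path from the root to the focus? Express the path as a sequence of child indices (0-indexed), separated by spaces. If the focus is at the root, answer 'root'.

Answer: 0 0

Derivation:
Step 1 (down 1): focus=X path=1 depth=1 children=[] left=['R'] right=[] parent=D
Step 2 (up): focus=D path=root depth=0 children=['R', 'X'] (at root)
Step 3 (down 1): focus=X path=1 depth=1 children=[] left=['R'] right=[] parent=D
Step 4 (left): focus=R path=0 depth=1 children=['A', 'L', 'U'] left=[] right=['X'] parent=D
Step 5 (down 0): focus=A path=0/0 depth=2 children=['J'] left=[] right=['L', 'U'] parent=R
Step 6 (right): focus=L path=0/1 depth=2 children=[] left=['A'] right=['U'] parent=R
Step 7 (left): focus=A path=0/0 depth=2 children=['J'] left=[] right=['L', 'U'] parent=R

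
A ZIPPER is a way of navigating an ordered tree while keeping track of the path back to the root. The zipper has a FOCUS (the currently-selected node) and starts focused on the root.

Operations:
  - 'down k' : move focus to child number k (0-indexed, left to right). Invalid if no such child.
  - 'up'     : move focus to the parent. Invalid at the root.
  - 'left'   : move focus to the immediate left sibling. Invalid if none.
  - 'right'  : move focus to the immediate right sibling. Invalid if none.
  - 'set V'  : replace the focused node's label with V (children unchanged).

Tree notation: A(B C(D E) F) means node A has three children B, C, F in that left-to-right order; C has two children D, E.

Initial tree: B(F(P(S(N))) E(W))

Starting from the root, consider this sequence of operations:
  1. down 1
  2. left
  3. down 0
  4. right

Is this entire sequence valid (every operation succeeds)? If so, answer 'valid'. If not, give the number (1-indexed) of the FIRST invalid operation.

Step 1 (down 1): focus=E path=1 depth=1 children=['W'] left=['F'] right=[] parent=B
Step 2 (left): focus=F path=0 depth=1 children=['P'] left=[] right=['E'] parent=B
Step 3 (down 0): focus=P path=0/0 depth=2 children=['S'] left=[] right=[] parent=F
Step 4 (right): INVALID

Answer: 4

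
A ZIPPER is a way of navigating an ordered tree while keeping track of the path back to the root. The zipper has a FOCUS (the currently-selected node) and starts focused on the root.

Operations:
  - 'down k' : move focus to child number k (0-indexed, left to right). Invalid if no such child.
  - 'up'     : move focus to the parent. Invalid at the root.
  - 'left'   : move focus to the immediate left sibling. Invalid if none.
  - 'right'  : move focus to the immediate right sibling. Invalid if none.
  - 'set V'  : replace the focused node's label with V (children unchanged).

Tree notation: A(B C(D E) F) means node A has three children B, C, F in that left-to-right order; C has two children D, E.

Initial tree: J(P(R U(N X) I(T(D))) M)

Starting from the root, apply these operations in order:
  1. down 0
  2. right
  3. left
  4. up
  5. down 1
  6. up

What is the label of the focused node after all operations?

Answer: J

Derivation:
Step 1 (down 0): focus=P path=0 depth=1 children=['R', 'U', 'I'] left=[] right=['M'] parent=J
Step 2 (right): focus=M path=1 depth=1 children=[] left=['P'] right=[] parent=J
Step 3 (left): focus=P path=0 depth=1 children=['R', 'U', 'I'] left=[] right=['M'] parent=J
Step 4 (up): focus=J path=root depth=0 children=['P', 'M'] (at root)
Step 5 (down 1): focus=M path=1 depth=1 children=[] left=['P'] right=[] parent=J
Step 6 (up): focus=J path=root depth=0 children=['P', 'M'] (at root)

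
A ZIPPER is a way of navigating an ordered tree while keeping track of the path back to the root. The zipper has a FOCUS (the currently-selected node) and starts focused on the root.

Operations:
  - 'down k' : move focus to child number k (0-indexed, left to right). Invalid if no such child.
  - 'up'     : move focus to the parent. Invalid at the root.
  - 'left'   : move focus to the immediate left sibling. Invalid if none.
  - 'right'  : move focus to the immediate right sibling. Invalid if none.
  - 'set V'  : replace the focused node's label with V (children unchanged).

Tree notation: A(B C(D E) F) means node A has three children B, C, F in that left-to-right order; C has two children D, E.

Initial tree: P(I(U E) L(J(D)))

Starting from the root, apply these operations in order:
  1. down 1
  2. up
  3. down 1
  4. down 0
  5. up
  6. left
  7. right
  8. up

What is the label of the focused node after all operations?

Answer: P

Derivation:
Step 1 (down 1): focus=L path=1 depth=1 children=['J'] left=['I'] right=[] parent=P
Step 2 (up): focus=P path=root depth=0 children=['I', 'L'] (at root)
Step 3 (down 1): focus=L path=1 depth=1 children=['J'] left=['I'] right=[] parent=P
Step 4 (down 0): focus=J path=1/0 depth=2 children=['D'] left=[] right=[] parent=L
Step 5 (up): focus=L path=1 depth=1 children=['J'] left=['I'] right=[] parent=P
Step 6 (left): focus=I path=0 depth=1 children=['U', 'E'] left=[] right=['L'] parent=P
Step 7 (right): focus=L path=1 depth=1 children=['J'] left=['I'] right=[] parent=P
Step 8 (up): focus=P path=root depth=0 children=['I', 'L'] (at root)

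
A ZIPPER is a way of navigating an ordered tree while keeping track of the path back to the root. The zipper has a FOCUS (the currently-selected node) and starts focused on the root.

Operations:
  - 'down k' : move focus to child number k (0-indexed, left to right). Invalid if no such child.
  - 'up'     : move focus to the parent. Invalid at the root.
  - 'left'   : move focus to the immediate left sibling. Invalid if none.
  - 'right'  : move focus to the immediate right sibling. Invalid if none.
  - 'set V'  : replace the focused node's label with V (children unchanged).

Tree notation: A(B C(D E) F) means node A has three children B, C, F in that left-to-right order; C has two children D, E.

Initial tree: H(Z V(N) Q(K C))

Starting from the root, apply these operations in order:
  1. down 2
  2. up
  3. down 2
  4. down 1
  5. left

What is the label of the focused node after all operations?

Answer: K

Derivation:
Step 1 (down 2): focus=Q path=2 depth=1 children=['K', 'C'] left=['Z', 'V'] right=[] parent=H
Step 2 (up): focus=H path=root depth=0 children=['Z', 'V', 'Q'] (at root)
Step 3 (down 2): focus=Q path=2 depth=1 children=['K', 'C'] left=['Z', 'V'] right=[] parent=H
Step 4 (down 1): focus=C path=2/1 depth=2 children=[] left=['K'] right=[] parent=Q
Step 5 (left): focus=K path=2/0 depth=2 children=[] left=[] right=['C'] parent=Q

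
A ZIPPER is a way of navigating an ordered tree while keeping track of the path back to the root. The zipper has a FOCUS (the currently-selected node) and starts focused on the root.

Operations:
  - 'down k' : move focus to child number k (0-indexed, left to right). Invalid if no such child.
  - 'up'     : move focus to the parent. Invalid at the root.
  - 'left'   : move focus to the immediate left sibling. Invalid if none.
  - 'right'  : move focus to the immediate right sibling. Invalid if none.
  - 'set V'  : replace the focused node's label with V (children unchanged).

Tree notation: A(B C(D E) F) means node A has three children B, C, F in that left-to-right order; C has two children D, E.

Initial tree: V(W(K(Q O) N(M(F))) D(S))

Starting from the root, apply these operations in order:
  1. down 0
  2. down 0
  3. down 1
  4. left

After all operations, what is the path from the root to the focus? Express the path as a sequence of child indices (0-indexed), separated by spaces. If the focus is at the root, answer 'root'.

Answer: 0 0 0

Derivation:
Step 1 (down 0): focus=W path=0 depth=1 children=['K', 'N'] left=[] right=['D'] parent=V
Step 2 (down 0): focus=K path=0/0 depth=2 children=['Q', 'O'] left=[] right=['N'] parent=W
Step 3 (down 1): focus=O path=0/0/1 depth=3 children=[] left=['Q'] right=[] parent=K
Step 4 (left): focus=Q path=0/0/0 depth=3 children=[] left=[] right=['O'] parent=K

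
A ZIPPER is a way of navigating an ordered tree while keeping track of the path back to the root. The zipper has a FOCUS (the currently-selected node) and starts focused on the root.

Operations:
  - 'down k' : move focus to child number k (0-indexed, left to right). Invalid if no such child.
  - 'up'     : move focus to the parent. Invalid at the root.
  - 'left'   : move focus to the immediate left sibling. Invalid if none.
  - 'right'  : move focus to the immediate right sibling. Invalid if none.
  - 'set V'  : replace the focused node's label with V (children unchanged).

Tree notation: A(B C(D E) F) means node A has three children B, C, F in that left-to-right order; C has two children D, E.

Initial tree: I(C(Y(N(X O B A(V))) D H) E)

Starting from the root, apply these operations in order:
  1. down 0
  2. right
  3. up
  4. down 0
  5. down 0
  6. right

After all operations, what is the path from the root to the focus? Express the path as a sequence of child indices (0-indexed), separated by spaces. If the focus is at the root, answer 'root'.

Answer: 0 1

Derivation:
Step 1 (down 0): focus=C path=0 depth=1 children=['Y', 'D', 'H'] left=[] right=['E'] parent=I
Step 2 (right): focus=E path=1 depth=1 children=[] left=['C'] right=[] parent=I
Step 3 (up): focus=I path=root depth=0 children=['C', 'E'] (at root)
Step 4 (down 0): focus=C path=0 depth=1 children=['Y', 'D', 'H'] left=[] right=['E'] parent=I
Step 5 (down 0): focus=Y path=0/0 depth=2 children=['N'] left=[] right=['D', 'H'] parent=C
Step 6 (right): focus=D path=0/1 depth=2 children=[] left=['Y'] right=['H'] parent=C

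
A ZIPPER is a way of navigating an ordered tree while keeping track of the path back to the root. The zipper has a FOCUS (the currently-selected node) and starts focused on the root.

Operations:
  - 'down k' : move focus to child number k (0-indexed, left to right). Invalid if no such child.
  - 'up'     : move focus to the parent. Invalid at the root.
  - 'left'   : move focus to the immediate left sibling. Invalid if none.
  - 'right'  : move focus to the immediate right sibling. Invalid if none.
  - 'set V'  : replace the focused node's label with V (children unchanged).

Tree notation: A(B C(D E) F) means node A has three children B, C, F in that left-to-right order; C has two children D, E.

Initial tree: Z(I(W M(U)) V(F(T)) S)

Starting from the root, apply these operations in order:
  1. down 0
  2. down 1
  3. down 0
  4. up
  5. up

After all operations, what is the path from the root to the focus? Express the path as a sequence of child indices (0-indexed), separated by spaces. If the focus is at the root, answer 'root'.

Answer: 0

Derivation:
Step 1 (down 0): focus=I path=0 depth=1 children=['W', 'M'] left=[] right=['V', 'S'] parent=Z
Step 2 (down 1): focus=M path=0/1 depth=2 children=['U'] left=['W'] right=[] parent=I
Step 3 (down 0): focus=U path=0/1/0 depth=3 children=[] left=[] right=[] parent=M
Step 4 (up): focus=M path=0/1 depth=2 children=['U'] left=['W'] right=[] parent=I
Step 5 (up): focus=I path=0 depth=1 children=['W', 'M'] left=[] right=['V', 'S'] parent=Z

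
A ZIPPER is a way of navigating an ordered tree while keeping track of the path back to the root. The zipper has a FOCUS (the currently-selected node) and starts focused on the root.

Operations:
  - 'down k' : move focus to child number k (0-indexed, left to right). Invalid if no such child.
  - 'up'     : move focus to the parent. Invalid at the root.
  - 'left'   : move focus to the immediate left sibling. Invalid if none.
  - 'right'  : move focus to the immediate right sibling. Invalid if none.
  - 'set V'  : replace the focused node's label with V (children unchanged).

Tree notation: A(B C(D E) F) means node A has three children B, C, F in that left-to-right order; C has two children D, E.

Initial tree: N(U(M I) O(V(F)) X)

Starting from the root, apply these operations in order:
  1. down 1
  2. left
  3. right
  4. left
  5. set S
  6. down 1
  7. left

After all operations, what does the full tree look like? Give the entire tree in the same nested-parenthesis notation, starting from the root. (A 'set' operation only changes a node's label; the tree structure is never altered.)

Answer: N(S(M I) O(V(F)) X)

Derivation:
Step 1 (down 1): focus=O path=1 depth=1 children=['V'] left=['U'] right=['X'] parent=N
Step 2 (left): focus=U path=0 depth=1 children=['M', 'I'] left=[] right=['O', 'X'] parent=N
Step 3 (right): focus=O path=1 depth=1 children=['V'] left=['U'] right=['X'] parent=N
Step 4 (left): focus=U path=0 depth=1 children=['M', 'I'] left=[] right=['O', 'X'] parent=N
Step 5 (set S): focus=S path=0 depth=1 children=['M', 'I'] left=[] right=['O', 'X'] parent=N
Step 6 (down 1): focus=I path=0/1 depth=2 children=[] left=['M'] right=[] parent=S
Step 7 (left): focus=M path=0/0 depth=2 children=[] left=[] right=['I'] parent=S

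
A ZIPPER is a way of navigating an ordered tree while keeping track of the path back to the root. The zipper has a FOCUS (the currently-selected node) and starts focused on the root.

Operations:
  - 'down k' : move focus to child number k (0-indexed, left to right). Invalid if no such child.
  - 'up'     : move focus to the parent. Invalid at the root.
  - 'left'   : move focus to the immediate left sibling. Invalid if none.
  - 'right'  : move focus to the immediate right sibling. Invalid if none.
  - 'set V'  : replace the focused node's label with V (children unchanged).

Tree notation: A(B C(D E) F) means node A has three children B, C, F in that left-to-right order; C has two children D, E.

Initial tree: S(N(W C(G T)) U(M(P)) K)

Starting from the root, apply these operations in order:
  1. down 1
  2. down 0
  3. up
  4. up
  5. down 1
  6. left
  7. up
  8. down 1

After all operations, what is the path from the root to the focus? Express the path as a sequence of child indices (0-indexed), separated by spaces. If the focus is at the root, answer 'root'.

Answer: 1

Derivation:
Step 1 (down 1): focus=U path=1 depth=1 children=['M'] left=['N'] right=['K'] parent=S
Step 2 (down 0): focus=M path=1/0 depth=2 children=['P'] left=[] right=[] parent=U
Step 3 (up): focus=U path=1 depth=1 children=['M'] left=['N'] right=['K'] parent=S
Step 4 (up): focus=S path=root depth=0 children=['N', 'U', 'K'] (at root)
Step 5 (down 1): focus=U path=1 depth=1 children=['M'] left=['N'] right=['K'] parent=S
Step 6 (left): focus=N path=0 depth=1 children=['W', 'C'] left=[] right=['U', 'K'] parent=S
Step 7 (up): focus=S path=root depth=0 children=['N', 'U', 'K'] (at root)
Step 8 (down 1): focus=U path=1 depth=1 children=['M'] left=['N'] right=['K'] parent=S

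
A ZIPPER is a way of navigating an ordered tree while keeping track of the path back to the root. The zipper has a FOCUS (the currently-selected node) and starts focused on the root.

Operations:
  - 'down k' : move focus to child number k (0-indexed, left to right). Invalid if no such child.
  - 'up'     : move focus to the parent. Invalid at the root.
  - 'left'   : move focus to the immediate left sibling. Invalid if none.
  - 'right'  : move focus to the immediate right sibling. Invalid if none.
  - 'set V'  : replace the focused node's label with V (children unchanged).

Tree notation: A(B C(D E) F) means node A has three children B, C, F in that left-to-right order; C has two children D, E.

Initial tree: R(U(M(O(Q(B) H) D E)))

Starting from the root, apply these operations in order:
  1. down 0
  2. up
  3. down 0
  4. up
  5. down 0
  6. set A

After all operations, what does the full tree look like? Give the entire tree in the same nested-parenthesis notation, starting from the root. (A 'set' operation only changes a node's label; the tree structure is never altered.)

Answer: R(A(M(O(Q(B) H) D E)))

Derivation:
Step 1 (down 0): focus=U path=0 depth=1 children=['M'] left=[] right=[] parent=R
Step 2 (up): focus=R path=root depth=0 children=['U'] (at root)
Step 3 (down 0): focus=U path=0 depth=1 children=['M'] left=[] right=[] parent=R
Step 4 (up): focus=R path=root depth=0 children=['U'] (at root)
Step 5 (down 0): focus=U path=0 depth=1 children=['M'] left=[] right=[] parent=R
Step 6 (set A): focus=A path=0 depth=1 children=['M'] left=[] right=[] parent=R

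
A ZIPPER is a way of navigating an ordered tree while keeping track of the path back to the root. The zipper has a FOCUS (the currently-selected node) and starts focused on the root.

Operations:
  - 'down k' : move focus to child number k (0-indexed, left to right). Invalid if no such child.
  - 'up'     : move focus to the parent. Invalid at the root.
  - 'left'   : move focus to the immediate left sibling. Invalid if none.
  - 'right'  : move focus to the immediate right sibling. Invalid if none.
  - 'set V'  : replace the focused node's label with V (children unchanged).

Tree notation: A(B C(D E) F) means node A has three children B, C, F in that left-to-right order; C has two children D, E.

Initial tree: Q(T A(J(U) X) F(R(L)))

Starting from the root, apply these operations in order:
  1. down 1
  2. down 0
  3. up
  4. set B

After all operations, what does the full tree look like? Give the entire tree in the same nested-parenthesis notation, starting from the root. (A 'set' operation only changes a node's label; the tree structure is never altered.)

Answer: Q(T B(J(U) X) F(R(L)))

Derivation:
Step 1 (down 1): focus=A path=1 depth=1 children=['J', 'X'] left=['T'] right=['F'] parent=Q
Step 2 (down 0): focus=J path=1/0 depth=2 children=['U'] left=[] right=['X'] parent=A
Step 3 (up): focus=A path=1 depth=1 children=['J', 'X'] left=['T'] right=['F'] parent=Q
Step 4 (set B): focus=B path=1 depth=1 children=['J', 'X'] left=['T'] right=['F'] parent=Q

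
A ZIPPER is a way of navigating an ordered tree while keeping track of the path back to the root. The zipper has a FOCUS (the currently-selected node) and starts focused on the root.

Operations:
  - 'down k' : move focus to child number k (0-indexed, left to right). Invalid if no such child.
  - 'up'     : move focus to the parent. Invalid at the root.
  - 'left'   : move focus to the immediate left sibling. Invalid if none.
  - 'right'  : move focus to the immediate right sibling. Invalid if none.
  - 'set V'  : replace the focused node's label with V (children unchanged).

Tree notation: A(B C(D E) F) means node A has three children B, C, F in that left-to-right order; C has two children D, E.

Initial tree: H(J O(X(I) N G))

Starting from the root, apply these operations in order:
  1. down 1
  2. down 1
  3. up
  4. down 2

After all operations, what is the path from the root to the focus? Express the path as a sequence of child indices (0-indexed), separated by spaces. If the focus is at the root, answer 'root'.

Answer: 1 2

Derivation:
Step 1 (down 1): focus=O path=1 depth=1 children=['X', 'N', 'G'] left=['J'] right=[] parent=H
Step 2 (down 1): focus=N path=1/1 depth=2 children=[] left=['X'] right=['G'] parent=O
Step 3 (up): focus=O path=1 depth=1 children=['X', 'N', 'G'] left=['J'] right=[] parent=H
Step 4 (down 2): focus=G path=1/2 depth=2 children=[] left=['X', 'N'] right=[] parent=O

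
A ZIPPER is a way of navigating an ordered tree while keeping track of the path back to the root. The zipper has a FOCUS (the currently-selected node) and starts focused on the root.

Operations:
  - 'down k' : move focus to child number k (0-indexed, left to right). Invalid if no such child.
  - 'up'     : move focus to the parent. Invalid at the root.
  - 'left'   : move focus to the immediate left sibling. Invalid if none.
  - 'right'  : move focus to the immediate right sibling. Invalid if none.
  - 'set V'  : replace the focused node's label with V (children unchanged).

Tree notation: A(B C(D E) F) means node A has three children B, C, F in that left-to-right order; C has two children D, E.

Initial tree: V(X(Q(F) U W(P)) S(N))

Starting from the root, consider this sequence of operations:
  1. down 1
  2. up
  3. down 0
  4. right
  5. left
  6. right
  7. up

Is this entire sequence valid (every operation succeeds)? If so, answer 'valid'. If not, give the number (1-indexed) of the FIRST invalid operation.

Step 1 (down 1): focus=S path=1 depth=1 children=['N'] left=['X'] right=[] parent=V
Step 2 (up): focus=V path=root depth=0 children=['X', 'S'] (at root)
Step 3 (down 0): focus=X path=0 depth=1 children=['Q', 'U', 'W'] left=[] right=['S'] parent=V
Step 4 (right): focus=S path=1 depth=1 children=['N'] left=['X'] right=[] parent=V
Step 5 (left): focus=X path=0 depth=1 children=['Q', 'U', 'W'] left=[] right=['S'] parent=V
Step 6 (right): focus=S path=1 depth=1 children=['N'] left=['X'] right=[] parent=V
Step 7 (up): focus=V path=root depth=0 children=['X', 'S'] (at root)

Answer: valid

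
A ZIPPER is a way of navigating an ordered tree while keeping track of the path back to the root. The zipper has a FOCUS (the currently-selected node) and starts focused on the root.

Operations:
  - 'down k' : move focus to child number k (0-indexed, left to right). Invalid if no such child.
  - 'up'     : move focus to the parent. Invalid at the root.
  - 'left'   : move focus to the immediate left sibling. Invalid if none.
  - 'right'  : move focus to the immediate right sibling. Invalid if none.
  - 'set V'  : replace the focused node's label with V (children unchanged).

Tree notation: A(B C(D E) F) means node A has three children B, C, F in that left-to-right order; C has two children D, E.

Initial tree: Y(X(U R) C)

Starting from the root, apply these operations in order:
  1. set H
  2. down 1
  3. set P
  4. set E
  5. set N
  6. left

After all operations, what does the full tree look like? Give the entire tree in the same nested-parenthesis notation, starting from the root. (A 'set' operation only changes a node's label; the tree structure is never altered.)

Step 1 (set H): focus=H path=root depth=0 children=['X', 'C'] (at root)
Step 2 (down 1): focus=C path=1 depth=1 children=[] left=['X'] right=[] parent=H
Step 3 (set P): focus=P path=1 depth=1 children=[] left=['X'] right=[] parent=H
Step 4 (set E): focus=E path=1 depth=1 children=[] left=['X'] right=[] parent=H
Step 5 (set N): focus=N path=1 depth=1 children=[] left=['X'] right=[] parent=H
Step 6 (left): focus=X path=0 depth=1 children=['U', 'R'] left=[] right=['N'] parent=H

Answer: H(X(U R) N)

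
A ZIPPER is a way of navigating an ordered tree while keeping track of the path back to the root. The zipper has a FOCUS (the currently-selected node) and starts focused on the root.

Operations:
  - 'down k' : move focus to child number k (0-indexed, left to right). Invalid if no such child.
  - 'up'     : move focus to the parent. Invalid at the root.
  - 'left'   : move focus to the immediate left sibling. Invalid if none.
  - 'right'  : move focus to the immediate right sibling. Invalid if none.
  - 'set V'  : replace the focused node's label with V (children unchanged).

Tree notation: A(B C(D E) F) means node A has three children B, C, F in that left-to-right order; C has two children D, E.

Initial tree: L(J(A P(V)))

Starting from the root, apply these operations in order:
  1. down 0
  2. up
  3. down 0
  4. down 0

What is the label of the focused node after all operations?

Answer: A

Derivation:
Step 1 (down 0): focus=J path=0 depth=1 children=['A', 'P'] left=[] right=[] parent=L
Step 2 (up): focus=L path=root depth=0 children=['J'] (at root)
Step 3 (down 0): focus=J path=0 depth=1 children=['A', 'P'] left=[] right=[] parent=L
Step 4 (down 0): focus=A path=0/0 depth=2 children=[] left=[] right=['P'] parent=J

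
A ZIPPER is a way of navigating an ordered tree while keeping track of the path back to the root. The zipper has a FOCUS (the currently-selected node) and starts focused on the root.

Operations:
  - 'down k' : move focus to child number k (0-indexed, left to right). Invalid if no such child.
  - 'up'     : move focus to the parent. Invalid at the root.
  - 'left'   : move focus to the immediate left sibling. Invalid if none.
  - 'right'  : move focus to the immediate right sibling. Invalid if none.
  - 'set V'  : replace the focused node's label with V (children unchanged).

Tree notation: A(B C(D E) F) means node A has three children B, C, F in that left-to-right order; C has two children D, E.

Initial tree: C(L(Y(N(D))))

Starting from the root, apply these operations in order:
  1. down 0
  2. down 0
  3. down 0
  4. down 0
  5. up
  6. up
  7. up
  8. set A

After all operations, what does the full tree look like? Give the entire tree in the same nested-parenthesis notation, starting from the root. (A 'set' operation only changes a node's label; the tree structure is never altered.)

Step 1 (down 0): focus=L path=0 depth=1 children=['Y'] left=[] right=[] parent=C
Step 2 (down 0): focus=Y path=0/0 depth=2 children=['N'] left=[] right=[] parent=L
Step 3 (down 0): focus=N path=0/0/0 depth=3 children=['D'] left=[] right=[] parent=Y
Step 4 (down 0): focus=D path=0/0/0/0 depth=4 children=[] left=[] right=[] parent=N
Step 5 (up): focus=N path=0/0/0 depth=3 children=['D'] left=[] right=[] parent=Y
Step 6 (up): focus=Y path=0/0 depth=2 children=['N'] left=[] right=[] parent=L
Step 7 (up): focus=L path=0 depth=1 children=['Y'] left=[] right=[] parent=C
Step 8 (set A): focus=A path=0 depth=1 children=['Y'] left=[] right=[] parent=C

Answer: C(A(Y(N(D))))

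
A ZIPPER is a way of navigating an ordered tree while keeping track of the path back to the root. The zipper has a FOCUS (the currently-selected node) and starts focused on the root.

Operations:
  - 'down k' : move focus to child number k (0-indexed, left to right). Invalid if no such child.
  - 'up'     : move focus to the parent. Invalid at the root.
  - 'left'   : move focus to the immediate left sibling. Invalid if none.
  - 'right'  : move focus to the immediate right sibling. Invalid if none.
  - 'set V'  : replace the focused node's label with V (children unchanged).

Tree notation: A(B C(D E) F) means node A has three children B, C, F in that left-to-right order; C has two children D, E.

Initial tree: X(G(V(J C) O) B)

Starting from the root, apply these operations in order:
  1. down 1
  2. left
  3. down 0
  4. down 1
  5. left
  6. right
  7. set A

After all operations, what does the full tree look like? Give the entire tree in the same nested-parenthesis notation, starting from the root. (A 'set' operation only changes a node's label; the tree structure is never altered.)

Answer: X(G(V(J A) O) B)

Derivation:
Step 1 (down 1): focus=B path=1 depth=1 children=[] left=['G'] right=[] parent=X
Step 2 (left): focus=G path=0 depth=1 children=['V', 'O'] left=[] right=['B'] parent=X
Step 3 (down 0): focus=V path=0/0 depth=2 children=['J', 'C'] left=[] right=['O'] parent=G
Step 4 (down 1): focus=C path=0/0/1 depth=3 children=[] left=['J'] right=[] parent=V
Step 5 (left): focus=J path=0/0/0 depth=3 children=[] left=[] right=['C'] parent=V
Step 6 (right): focus=C path=0/0/1 depth=3 children=[] left=['J'] right=[] parent=V
Step 7 (set A): focus=A path=0/0/1 depth=3 children=[] left=['J'] right=[] parent=V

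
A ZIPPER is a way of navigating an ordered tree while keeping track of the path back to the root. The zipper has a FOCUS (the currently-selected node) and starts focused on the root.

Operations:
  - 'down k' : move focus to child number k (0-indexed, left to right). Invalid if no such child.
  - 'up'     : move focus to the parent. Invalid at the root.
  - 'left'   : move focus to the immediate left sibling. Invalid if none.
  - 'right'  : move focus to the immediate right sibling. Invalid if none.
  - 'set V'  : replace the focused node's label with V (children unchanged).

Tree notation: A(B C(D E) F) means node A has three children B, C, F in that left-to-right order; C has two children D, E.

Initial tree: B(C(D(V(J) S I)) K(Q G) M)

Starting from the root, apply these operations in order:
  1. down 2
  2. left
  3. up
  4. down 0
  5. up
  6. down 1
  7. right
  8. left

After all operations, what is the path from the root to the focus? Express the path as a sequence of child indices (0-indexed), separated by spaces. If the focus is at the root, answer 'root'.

Step 1 (down 2): focus=M path=2 depth=1 children=[] left=['C', 'K'] right=[] parent=B
Step 2 (left): focus=K path=1 depth=1 children=['Q', 'G'] left=['C'] right=['M'] parent=B
Step 3 (up): focus=B path=root depth=0 children=['C', 'K', 'M'] (at root)
Step 4 (down 0): focus=C path=0 depth=1 children=['D'] left=[] right=['K', 'M'] parent=B
Step 5 (up): focus=B path=root depth=0 children=['C', 'K', 'M'] (at root)
Step 6 (down 1): focus=K path=1 depth=1 children=['Q', 'G'] left=['C'] right=['M'] parent=B
Step 7 (right): focus=M path=2 depth=1 children=[] left=['C', 'K'] right=[] parent=B
Step 8 (left): focus=K path=1 depth=1 children=['Q', 'G'] left=['C'] right=['M'] parent=B

Answer: 1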